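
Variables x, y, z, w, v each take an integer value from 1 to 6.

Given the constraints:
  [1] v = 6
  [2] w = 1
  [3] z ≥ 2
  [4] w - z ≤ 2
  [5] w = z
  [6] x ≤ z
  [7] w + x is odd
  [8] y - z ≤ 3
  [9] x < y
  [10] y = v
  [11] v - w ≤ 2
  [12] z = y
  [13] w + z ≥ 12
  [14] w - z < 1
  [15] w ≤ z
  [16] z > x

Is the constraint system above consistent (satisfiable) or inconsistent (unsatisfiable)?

Unsatisfiable

Constraint 2 fixes w = 1 and constraint 1 fixes v = 6. Constraints 5, 10, and 12 give w = z = y = v, so w = v. But 1 ≠ 6 — contradiction.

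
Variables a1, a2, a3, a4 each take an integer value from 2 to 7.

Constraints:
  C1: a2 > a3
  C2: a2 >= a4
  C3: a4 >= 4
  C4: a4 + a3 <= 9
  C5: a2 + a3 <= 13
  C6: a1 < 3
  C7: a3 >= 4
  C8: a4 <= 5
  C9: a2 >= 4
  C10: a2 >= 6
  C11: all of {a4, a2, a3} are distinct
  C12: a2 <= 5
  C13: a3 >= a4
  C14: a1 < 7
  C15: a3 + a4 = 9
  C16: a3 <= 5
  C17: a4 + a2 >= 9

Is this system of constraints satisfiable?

Unsatisfiable

Constraints 3, 7, 8, 9, 12, and 16 confine each of a4, a2, a3 to the 2 values {4, 5}.
Constraint 11 requires all 3 of them to be distinct, but only 2 values are available — impossible by the pigeonhole principle.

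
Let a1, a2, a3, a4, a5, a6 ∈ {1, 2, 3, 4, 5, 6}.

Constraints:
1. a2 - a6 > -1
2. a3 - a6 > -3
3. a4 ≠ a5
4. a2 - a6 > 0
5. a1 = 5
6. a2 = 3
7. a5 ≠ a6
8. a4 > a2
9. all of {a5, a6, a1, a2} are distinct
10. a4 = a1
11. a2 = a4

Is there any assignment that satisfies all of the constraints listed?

Constraint 6 fixes a2 = 3 and constraint 5 fixes a1 = 5. Constraints 10 and 11 give a2 = a4 = a1, so a2 = a1. But 3 ≠ 5 — contradiction.

Unsatisfiable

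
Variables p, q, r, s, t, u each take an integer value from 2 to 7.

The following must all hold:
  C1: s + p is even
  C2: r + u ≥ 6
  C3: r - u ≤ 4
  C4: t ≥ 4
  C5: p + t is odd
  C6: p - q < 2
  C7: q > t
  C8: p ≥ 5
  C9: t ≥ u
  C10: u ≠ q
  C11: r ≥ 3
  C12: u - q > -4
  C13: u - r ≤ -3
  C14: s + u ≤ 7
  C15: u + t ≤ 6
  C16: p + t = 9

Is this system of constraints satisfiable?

Take p = 5, q = 5, r = 5, s = 3, t = 4, u = 2. Then constraint 2: r + u = 7; constraint 3: r - u = 3; constraint 6: p - q = 0, and every other listed constraint is also met.

Satisfiable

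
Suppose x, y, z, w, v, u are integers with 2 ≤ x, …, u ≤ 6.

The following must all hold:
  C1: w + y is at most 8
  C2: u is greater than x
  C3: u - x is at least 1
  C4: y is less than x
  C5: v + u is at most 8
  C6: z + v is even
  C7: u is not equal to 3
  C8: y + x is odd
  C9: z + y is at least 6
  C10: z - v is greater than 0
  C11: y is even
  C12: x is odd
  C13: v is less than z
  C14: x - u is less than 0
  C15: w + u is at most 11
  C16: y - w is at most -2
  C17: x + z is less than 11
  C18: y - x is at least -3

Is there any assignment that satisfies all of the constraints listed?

The assignment x = 3, y = 2, z = 6, w = 4, v = 4, u = 4 works:
  constraint 1 holds since w + y = 6.
  constraint 3 holds since u - x = 1.
  constraint 5 holds since v + u = 8.
The rest check out directly.

Satisfiable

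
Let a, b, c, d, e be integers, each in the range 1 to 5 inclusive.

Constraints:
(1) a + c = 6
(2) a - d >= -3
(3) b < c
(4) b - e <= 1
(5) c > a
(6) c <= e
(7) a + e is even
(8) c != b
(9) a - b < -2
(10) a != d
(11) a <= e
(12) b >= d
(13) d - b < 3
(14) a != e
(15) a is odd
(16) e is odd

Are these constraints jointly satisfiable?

Satisfiable

Take a = 1, b = 4, c = 5, d = 4, e = 5. Then constraint 1: a + c = 6; constraint 2: a - d = -3, and every other listed constraint is also met.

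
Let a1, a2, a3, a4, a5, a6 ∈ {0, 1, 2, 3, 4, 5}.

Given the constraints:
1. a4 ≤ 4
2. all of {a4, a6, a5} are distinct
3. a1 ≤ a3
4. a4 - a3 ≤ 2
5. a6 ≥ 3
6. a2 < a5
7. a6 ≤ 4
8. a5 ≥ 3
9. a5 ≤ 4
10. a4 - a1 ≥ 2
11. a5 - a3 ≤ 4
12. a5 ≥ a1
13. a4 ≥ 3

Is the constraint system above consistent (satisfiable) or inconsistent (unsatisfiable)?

Constraints 1, 5, 7, 8, 9, and 13 confine each of a4, a6, a5 to the 2 values {3, 4}.
Constraint 2 requires all 3 of them to be distinct, but only 2 values are available — impossible by the pigeonhole principle.

Unsatisfiable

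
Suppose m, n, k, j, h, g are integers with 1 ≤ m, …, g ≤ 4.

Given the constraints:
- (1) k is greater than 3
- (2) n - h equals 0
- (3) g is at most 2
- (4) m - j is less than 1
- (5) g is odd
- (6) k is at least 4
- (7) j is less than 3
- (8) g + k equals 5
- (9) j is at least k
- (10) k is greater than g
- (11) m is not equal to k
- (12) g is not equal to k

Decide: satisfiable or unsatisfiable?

From constraints 6 and 9: j ≥ k and k ≥ 4, so j ≥ 4. From constraint 7: j ≤ 2. But 2 < 4, so no value of j works.

Unsatisfiable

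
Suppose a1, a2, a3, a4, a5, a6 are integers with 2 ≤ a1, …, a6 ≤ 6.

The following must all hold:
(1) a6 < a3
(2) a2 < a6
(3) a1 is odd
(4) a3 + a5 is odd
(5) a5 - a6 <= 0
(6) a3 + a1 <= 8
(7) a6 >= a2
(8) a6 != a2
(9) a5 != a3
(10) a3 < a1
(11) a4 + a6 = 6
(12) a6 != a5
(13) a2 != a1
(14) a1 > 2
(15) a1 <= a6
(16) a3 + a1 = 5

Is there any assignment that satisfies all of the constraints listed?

Constraints 1, 10, and 15 give a1 ≤ a6, a6 < a3, a3 < a1. Chaining: a1 ≤ a6 < a3 < a1, which forces a1 < a1 — impossible.

Unsatisfiable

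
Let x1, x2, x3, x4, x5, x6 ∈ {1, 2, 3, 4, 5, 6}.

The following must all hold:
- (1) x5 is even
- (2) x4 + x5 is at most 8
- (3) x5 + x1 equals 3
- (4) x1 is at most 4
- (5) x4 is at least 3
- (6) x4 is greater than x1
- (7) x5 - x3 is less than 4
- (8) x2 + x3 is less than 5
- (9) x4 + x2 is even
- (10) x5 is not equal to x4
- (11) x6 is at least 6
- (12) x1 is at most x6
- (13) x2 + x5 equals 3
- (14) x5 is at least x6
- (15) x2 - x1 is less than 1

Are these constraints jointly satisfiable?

From constraint 5: x4 ≥ 3. From constraints 11 and 14: x5 ≥ x6 ≥ 6. Hence x4 + x5 ≥ 9. But constraint 2 requires x4 + x5 ≤ 8, and 8 < 9. Contradiction.

Unsatisfiable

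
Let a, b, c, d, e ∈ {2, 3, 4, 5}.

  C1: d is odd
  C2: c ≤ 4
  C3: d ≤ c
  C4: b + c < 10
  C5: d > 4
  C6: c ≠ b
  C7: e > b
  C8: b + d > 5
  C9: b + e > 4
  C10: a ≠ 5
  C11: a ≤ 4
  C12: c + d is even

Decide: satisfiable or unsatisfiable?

Unsatisfiable

From constraint 5: d ≥ 5. From constraints 2 and 3: d ≤ c and c ≤ 4, so d ≤ 4. But 4 < 5, so no value of d works.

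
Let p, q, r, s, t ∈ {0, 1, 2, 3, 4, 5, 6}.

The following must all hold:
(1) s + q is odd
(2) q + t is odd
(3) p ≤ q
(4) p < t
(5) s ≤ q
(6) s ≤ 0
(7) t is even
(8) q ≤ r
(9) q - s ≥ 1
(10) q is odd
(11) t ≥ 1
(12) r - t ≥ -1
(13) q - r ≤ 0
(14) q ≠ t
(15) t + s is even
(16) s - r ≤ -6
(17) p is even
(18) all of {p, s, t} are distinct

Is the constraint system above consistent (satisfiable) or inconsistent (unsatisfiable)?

Take p = 2, q = 3, r = 6, s = 0, t = 6. Then constraint 9: q - s = 3; constraint 12: r - t = 0, and every other listed constraint is also met.

Satisfiable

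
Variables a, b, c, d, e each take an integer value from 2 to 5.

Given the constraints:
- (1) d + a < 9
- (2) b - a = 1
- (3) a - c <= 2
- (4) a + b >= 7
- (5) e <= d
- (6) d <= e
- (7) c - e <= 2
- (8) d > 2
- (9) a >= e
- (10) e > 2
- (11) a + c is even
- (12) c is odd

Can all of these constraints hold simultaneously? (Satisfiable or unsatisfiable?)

Setting (a, b, c, d, e) = (3, 4, 3, 3, 3) satisfies everything: constraint 1: d + a = 6; constraint 2: b - a = 1, and the others follow.

Satisfiable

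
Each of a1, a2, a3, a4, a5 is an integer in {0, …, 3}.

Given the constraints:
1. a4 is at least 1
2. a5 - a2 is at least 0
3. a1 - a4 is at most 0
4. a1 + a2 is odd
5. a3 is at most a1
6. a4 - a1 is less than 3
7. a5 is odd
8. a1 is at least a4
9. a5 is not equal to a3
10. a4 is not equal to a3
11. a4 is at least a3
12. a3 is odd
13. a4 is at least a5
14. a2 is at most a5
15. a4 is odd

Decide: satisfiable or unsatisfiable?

Setting (a1, a2, a3, a4, a5) = (3, 0, 1, 3, 3) satisfies everything: constraint 2: a5 - a2 = 3; constraint 3: a1 - a4 = 0, and the others follow.

Satisfiable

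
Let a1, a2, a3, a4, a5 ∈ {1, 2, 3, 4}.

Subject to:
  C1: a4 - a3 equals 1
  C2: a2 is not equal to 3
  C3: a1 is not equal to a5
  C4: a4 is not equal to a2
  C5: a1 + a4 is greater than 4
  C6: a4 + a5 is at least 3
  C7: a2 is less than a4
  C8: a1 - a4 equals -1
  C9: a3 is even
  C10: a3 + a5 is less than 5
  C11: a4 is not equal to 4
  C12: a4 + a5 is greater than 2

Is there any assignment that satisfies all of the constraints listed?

Satisfiable

Try a1 = 2, a2 = 1, a3 = 2, a4 = 3, a5 = 1.
Check constraint 1: a4 - a3 = 1; constraint 5: a1 + a4 = 5. The remaining constraints are straightforward to verify.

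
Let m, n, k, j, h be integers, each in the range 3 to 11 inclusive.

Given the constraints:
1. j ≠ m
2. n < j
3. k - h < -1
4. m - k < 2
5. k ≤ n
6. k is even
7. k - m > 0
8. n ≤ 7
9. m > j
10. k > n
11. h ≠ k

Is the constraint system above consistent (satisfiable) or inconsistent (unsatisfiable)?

Unsatisfiable

Constraints 2, 5, 7, and 9 give j < m, m < k, k ≤ n, n < j. Chaining: j < m < k ≤ n < j, which forces j < j — impossible.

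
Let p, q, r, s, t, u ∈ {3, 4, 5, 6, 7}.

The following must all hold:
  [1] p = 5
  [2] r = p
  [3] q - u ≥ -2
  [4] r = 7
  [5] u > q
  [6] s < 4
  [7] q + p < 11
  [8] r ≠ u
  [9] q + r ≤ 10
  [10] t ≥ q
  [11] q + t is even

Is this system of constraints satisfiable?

Unsatisfiable

Constraint 4 fixes r = 7 and constraint 1 fixes p = 5, but constraint 2 requires r = p. Since 7 ≠ 5, contradiction.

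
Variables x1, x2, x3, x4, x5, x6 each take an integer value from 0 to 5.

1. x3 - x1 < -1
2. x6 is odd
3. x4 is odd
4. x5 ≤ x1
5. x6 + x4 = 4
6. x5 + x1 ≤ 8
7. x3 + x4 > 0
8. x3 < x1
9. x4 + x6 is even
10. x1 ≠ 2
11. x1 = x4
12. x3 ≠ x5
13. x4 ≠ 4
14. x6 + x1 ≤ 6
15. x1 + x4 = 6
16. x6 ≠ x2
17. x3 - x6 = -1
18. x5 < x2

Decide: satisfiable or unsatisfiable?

Take x1 = 3, x2 = 4, x3 = 0, x4 = 3, x5 = 2, x6 = 1. Then constraint 1: x3 - x1 = -3; constraint 5: x6 + x4 = 4, and every other listed constraint is also met.

Satisfiable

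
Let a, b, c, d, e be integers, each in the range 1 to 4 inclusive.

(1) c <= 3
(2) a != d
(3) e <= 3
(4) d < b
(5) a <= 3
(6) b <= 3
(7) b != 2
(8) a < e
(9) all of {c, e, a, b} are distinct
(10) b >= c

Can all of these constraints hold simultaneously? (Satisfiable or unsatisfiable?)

Unsatisfiable

Constraints 1, 3, 5, and 6 confine each of c, e, a, b to the 3 values {1, …, 3} (the domain already gives each ≥ 1).
Constraint 9 requires all 4 of them to be distinct, but only 3 values are available — impossible by the pigeonhole principle.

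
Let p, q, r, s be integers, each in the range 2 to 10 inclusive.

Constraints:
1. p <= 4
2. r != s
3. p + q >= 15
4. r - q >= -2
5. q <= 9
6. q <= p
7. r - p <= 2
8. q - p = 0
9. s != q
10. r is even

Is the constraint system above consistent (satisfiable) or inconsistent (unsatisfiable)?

From constraint 1: p ≤ 4. From constraint 5: q ≤ 9. Hence p + q ≤ 13. But constraint 3 requires p + q ≥ 15, and 15 > 13. Contradiction.

Unsatisfiable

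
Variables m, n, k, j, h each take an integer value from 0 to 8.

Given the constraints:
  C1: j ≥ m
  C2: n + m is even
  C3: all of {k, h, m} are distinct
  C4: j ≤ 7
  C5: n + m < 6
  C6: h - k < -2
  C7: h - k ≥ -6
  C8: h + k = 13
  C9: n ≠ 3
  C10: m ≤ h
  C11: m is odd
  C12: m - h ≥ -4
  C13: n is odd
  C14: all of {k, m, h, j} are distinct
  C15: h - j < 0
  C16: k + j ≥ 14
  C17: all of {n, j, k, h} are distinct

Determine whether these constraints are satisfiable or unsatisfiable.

Satisfiable

Take m = 3, n = 1, k = 8, j = 7, h = 5. Then constraint 5: n + m = 4; constraint 6: h - k = -3, and every other listed constraint is also met.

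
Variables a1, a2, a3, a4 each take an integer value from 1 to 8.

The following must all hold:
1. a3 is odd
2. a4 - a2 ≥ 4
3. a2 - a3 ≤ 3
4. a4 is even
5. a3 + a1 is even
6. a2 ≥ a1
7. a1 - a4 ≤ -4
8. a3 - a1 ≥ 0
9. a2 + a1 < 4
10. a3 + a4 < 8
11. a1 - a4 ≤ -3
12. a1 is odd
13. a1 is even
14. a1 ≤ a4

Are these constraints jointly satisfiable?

Constraint 1 makes a3 odd and constraint 13 makes a1 even, so a3 + a1 must be odd. Constraint 5 says a3 + a1 is even — contradiction.

Unsatisfiable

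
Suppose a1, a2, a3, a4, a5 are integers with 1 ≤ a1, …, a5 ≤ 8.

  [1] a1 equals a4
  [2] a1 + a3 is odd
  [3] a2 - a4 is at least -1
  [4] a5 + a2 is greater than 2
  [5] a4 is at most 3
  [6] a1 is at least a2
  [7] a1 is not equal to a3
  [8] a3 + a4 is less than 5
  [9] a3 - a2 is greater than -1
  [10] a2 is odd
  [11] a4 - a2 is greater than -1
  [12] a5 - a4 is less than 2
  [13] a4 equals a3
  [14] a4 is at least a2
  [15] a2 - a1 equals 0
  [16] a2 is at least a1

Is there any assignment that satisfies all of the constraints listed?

Unsatisfiable

From constraints 1 and 13, a1 = a4 = a3, so a1 = a3. But constraint 7 says a1 ≠ a3. Contradiction.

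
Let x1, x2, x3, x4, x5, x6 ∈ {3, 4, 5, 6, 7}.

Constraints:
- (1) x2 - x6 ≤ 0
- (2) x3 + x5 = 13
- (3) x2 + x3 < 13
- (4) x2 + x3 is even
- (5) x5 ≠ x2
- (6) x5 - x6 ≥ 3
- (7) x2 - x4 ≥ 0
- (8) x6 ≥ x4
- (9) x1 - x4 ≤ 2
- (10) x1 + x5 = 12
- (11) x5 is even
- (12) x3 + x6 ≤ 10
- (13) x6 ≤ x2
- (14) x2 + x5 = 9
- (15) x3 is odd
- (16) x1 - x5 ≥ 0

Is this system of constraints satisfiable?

Constraints 1, 6, 7, 9, and 16 give x6 − x2 ≥ 0, x2 − x4 ≥ 0, x4 − x1 ≥ -2, x1 − x5 ≥ 0, x5 − x6 ≥ 3.
Adding all 5 inequalities: the left sides telescope to 0, and the right sides sum to 0 + 0 + (-2) + 0 + 3 = 1. So 0 ≥ 1, which is false.

Unsatisfiable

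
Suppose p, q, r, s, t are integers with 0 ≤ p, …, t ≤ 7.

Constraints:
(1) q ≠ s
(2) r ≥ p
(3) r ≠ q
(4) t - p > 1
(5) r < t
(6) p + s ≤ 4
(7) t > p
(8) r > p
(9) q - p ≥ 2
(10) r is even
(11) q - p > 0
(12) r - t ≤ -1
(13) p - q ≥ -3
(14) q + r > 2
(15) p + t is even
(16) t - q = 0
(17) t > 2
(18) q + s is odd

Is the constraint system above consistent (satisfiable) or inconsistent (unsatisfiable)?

Satisfiable

The assignment p = 1, q = 3, r = 2, s = 2, t = 3 works:
  constraint 4 holds since t - p = 2.
  constraint 6 holds since p + s = 3.
  constraint 9 holds since q - p = 2.
The rest check out directly.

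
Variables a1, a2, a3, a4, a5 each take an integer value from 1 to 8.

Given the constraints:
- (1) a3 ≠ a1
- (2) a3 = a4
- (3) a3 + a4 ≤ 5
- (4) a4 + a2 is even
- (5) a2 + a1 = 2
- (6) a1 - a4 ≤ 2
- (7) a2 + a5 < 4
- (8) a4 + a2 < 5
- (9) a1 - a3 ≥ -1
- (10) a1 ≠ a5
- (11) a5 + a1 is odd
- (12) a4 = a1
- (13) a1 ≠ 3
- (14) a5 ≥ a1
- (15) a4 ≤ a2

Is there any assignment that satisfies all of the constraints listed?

From constraints 2 and 12, a3 = a4 = a1, so a3 = a1. But constraint 1 says a3 ≠ a1. Contradiction.

Unsatisfiable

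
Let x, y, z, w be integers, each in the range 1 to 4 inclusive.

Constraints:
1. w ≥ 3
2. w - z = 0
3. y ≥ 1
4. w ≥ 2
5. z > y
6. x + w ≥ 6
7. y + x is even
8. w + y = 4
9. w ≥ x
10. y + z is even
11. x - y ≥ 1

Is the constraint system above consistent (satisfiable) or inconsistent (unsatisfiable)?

Satisfiable

The assignment x = 3, y = 1, z = 3, w = 3 works:
  constraint 2 holds since w - z = 0.
  constraint 6 holds since x + w = 6.
  constraint 8 holds since w + y = 4.
The rest check out directly.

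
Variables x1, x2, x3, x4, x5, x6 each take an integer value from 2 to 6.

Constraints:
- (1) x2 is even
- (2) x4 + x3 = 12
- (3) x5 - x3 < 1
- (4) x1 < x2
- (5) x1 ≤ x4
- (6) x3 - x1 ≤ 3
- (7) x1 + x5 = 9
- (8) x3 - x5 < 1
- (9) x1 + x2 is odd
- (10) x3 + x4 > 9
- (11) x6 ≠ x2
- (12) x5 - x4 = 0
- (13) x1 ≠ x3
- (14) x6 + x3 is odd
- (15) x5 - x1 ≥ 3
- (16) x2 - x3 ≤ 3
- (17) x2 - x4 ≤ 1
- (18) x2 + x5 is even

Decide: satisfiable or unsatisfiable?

Satisfiable

One satisfying assignment is x1 = 3, x2 = 6, x3 = 6, x4 = 6, x5 = 6, x6 = 3.
For the less obvious constraints — constraint 2: x4 + x3 = 12; constraint 3: x5 - x3 = 0 — and the others hold by inspection.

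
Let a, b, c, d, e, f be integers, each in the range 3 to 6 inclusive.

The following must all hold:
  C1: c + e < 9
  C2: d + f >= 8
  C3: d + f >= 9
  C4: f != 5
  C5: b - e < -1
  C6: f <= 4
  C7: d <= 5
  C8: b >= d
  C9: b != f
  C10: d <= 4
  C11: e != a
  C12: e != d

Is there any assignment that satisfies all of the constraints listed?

From constraint 10: d ≤ 4. From constraint 6: f ≤ 4. Hence d + f ≤ 8. But constraint 3 requires d + f ≥ 9, and 9 > 8. Contradiction.

Unsatisfiable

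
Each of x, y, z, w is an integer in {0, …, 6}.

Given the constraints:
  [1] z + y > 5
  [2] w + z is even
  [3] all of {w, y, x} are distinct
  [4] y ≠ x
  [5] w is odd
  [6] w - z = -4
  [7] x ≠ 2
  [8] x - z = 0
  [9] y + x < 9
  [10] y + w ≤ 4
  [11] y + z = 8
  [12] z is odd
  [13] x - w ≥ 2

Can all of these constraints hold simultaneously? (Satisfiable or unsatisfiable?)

The assignment x = 5, y = 3, z = 5, w = 1 works:
  constraint 1 holds since z + y = 8.
  constraint 6 holds since w - z = -4.
The rest check out directly.

Satisfiable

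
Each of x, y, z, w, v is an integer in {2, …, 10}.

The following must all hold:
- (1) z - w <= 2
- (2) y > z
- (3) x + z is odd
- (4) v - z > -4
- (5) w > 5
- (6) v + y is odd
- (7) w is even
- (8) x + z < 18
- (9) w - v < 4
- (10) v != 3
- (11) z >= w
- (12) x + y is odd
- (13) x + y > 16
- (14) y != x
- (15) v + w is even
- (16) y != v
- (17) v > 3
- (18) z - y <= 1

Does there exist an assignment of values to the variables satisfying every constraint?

The assignment x = 8, y = 9, z = 7, w = 6, v = 4 works:
  constraint 1 holds since z - w = 1.
  constraint 4 holds since v - z = -3.
The rest check out directly.

Satisfiable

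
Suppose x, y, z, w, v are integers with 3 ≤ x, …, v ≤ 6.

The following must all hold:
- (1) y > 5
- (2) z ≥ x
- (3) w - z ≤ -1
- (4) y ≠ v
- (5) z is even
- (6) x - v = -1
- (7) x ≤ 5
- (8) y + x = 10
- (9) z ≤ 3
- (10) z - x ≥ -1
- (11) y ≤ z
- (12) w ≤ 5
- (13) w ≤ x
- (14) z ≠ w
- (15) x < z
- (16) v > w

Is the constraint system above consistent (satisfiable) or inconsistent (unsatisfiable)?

Unsatisfiable

From constraints 9 and 11: y ≤ z ≤ 3. From constraint 7: x ≤ 5. Hence y + x ≤ 8. But constraint 8 requires y + x = 10, and 10 > 8. Contradiction.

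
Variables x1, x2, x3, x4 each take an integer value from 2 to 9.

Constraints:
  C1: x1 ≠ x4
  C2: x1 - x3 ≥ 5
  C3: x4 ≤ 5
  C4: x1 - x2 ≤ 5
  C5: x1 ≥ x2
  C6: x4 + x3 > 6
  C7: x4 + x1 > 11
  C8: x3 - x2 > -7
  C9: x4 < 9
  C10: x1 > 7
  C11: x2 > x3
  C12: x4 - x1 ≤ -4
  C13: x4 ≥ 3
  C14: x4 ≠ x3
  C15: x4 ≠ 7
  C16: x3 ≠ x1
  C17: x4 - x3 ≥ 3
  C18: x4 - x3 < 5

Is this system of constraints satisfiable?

Satisfiable

Try x1 = 9, x2 = 7, x3 = 2, x4 = 5.
Check constraint 2: x1 - x3 = 7; constraint 4: x1 - x2 = 2. The remaining constraints are straightforward to verify.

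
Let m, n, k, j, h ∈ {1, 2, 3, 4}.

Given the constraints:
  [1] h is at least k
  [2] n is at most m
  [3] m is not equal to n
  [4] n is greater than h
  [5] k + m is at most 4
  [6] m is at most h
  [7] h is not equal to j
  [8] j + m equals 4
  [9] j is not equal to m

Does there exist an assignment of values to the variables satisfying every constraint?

Constraints 2, 4, and 6 give n ≤ m, m ≤ h, h < n. Chaining: n ≤ m ≤ h < n, which forces n < n — impossible.

Unsatisfiable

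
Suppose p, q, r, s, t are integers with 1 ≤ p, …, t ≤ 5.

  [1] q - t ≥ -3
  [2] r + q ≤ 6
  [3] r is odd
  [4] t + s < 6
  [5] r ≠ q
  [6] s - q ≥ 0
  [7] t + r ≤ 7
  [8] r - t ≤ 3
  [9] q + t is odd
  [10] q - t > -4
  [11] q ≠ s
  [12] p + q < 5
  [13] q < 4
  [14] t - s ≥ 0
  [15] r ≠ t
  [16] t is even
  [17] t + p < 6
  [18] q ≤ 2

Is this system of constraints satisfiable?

One satisfying assignment is p = 1, q = 1, r = 3, s = 2, t = 2.
For the less obvious constraints — constraint 1: q - t = -1; constraint 2: r + q = 4 — and the others hold by inspection.

Satisfiable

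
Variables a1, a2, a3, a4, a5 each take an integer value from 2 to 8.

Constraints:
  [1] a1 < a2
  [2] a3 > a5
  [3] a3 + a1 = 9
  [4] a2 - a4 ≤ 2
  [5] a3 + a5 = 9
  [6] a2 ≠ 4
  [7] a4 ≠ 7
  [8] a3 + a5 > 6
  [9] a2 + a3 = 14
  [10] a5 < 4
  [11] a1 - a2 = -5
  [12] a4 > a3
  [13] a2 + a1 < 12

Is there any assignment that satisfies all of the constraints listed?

The assignment a1 = 2, a2 = 7, a3 = 7, a4 = 8, a5 = 2 works:
  constraint 3 holds since a3 + a1 = 9.
  constraint 4 holds since a2 - a4 = -1.
The rest check out directly.

Satisfiable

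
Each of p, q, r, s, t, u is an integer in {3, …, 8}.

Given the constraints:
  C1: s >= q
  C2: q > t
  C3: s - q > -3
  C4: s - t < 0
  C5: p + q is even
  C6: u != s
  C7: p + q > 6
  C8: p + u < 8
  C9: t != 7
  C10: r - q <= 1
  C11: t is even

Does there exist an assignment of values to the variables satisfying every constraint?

Constraints 1, 2, and 4 give q ≤ s, s < t, t < q. Chaining: q ≤ s < t < q, which forces q < q — impossible.

Unsatisfiable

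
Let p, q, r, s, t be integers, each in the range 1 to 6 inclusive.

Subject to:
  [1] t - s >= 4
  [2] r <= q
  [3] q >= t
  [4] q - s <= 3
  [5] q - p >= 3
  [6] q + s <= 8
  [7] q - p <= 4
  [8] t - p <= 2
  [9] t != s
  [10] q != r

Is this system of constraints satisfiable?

Constraints 1, 4, 5, and 8 give s − q ≥ -3, q − p ≥ 3, p − t ≥ -2, t − s ≥ 4.
Adding all 4 inequalities: the left sides telescope to 0, and the right sides sum to (-3) + 3 + (-2) + 4 = 2. So 0 ≥ 2, which is false.

Unsatisfiable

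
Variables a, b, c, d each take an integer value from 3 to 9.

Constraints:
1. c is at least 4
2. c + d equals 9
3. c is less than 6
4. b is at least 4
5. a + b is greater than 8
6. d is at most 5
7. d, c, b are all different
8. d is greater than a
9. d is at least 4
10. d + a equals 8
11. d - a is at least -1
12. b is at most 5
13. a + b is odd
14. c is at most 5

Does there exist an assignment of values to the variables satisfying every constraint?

Constraints 1, 4, 6, 9, 12, and 14 confine each of d, c, b to the 2 values {4, 5}.
Constraint 7 requires all 3 of them to be distinct, but only 2 values are available — impossible by the pigeonhole principle.

Unsatisfiable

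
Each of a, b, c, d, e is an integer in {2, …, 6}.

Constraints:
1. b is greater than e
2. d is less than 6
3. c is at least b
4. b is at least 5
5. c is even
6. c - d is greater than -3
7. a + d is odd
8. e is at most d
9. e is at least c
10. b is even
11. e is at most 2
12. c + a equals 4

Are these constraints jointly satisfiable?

From constraints 3 and 4: c ≥ b and b ≥ 5, so c ≥ 5. From constraints 9 and 11: c ≤ e and e ≤ 2, so c ≤ 2. But 2 < 5, so no value of c works.

Unsatisfiable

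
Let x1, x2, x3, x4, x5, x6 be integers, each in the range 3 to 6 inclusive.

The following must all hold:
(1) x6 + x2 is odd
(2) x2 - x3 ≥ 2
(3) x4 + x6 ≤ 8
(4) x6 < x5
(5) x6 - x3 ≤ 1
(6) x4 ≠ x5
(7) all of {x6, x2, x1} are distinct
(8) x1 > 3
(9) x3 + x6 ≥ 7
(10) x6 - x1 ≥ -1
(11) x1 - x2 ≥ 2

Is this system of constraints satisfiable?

Constraints 2, 5, 10, and 11 give x6 − x1 ≥ -1, x1 − x2 ≥ 2, x2 − x3 ≥ 2, x3 − x6 ≥ -1.
Adding all 4 inequalities: the left sides telescope to 0, and the right sides sum to (-1) + 2 + 2 + (-1) = 2. So 0 ≥ 2, which is false.

Unsatisfiable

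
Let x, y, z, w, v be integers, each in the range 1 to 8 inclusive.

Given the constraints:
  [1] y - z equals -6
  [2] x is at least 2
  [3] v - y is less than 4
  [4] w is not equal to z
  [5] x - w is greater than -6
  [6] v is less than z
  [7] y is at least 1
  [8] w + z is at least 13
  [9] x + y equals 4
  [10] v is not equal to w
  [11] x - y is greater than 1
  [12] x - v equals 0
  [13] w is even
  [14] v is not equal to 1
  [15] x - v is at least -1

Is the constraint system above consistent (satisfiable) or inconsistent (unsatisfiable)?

Satisfiable

Try x = 3, y = 1, z = 7, w = 8, v = 3.
Check constraint 1: y - z = -6; constraint 3: v - y = 2; constraint 5: x - w = -5. The remaining constraints are straightforward to verify.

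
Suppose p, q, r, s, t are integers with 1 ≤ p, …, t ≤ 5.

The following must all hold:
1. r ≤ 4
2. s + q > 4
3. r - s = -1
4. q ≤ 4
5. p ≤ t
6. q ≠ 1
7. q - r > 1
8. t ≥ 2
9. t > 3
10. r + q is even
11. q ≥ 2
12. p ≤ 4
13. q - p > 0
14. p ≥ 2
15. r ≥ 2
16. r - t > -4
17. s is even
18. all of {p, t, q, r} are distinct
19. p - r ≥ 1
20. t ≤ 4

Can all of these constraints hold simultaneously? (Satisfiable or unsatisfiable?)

Constraints 1, 4, 8, 11, 12, 14, 15, and 20 confine each of p, t, q, r to the 3 values {2, …, 4}.
Constraint 18 requires all 4 of them to be distinct, but only 3 values are available — impossible by the pigeonhole principle.

Unsatisfiable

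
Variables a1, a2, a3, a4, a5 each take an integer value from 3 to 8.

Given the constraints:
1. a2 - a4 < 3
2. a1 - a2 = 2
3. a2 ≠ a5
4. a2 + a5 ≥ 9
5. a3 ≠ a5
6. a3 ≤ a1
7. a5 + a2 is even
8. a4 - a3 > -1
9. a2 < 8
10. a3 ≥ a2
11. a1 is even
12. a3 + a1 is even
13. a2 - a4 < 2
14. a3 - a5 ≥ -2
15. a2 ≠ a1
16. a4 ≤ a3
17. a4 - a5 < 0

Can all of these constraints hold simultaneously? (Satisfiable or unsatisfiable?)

Satisfiable

One satisfying assignment is a1 = 6, a2 = 4, a3 = 4, a4 = 4, a5 = 6.
For the less obvious constraints — constraint 1: a2 - a4 = 0; constraint 2: a1 - a2 = 2; constraint 4: a2 + a5 = 10 — and the others hold by inspection.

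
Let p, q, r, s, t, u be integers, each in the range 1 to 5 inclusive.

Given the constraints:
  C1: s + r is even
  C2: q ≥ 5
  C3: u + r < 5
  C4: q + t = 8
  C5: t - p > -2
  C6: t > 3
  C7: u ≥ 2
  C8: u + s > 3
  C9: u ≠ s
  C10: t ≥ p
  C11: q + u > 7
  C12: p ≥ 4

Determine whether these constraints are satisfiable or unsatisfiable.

Unsatisfiable

From constraint 2: q ≥ 5. From constraints 10 and 12: t ≥ p ≥ 4. Hence q + t ≥ 9. But constraint 4 requires q + t = 8, and 8 < 9. Contradiction.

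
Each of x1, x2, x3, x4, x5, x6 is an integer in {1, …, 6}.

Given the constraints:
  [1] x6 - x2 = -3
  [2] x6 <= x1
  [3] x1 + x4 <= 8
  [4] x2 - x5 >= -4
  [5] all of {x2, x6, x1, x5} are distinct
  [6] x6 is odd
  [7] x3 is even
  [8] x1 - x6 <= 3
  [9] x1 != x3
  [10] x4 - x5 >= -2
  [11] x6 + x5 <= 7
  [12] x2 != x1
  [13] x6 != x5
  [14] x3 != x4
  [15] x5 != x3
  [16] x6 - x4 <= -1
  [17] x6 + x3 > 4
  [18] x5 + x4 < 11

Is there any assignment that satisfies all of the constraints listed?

Satisfiable

Setting (x1, x2, x3, x4, x5, x6) = (2, 4, 4, 5, 5, 1) satisfies everything: constraint 1: x6 - x2 = -3; constraint 3: x1 + x4 = 7, and the others follow.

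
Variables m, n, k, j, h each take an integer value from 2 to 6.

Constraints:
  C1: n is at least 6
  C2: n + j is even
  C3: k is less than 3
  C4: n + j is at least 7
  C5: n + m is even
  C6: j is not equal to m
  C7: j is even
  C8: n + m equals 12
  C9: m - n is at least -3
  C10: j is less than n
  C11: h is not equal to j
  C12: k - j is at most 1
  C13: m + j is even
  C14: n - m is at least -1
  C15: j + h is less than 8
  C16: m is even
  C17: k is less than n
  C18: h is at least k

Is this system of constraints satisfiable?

Satisfiable

Try m = 6, n = 6, k = 2, j = 2, h = 5.
Check constraint 4: n + j = 8; constraint 8: n + m = 12; constraint 9: m - n = 0. The remaining constraints are straightforward to verify.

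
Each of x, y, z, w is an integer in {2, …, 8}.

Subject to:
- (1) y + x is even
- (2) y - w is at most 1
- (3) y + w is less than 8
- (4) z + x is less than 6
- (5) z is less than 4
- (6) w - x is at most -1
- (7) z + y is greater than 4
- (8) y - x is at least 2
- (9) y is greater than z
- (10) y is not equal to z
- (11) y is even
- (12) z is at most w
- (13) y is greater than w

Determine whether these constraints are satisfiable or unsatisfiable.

Constraints 2, 6, and 8 give w − y ≥ -1, y − x ≥ 2, x − w ≥ 1.
Adding all 3 inequalities: the left sides telescope to 0, and the right sides sum to (-1) + 2 + 1 = 2. So 0 ≥ 2, which is false.

Unsatisfiable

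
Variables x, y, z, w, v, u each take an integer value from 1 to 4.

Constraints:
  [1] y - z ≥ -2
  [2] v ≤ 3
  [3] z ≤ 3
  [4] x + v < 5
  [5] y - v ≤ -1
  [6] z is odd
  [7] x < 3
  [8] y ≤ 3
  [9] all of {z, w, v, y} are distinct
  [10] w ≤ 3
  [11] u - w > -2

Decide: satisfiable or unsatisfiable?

Constraints 2, 3, 8, and 10 confine each of z, w, v, y to the 3 values {1, …, 3} (the domain already gives each ≥ 1).
Constraint 9 requires all 4 of them to be distinct, but only 3 values are available — impossible by the pigeonhole principle.

Unsatisfiable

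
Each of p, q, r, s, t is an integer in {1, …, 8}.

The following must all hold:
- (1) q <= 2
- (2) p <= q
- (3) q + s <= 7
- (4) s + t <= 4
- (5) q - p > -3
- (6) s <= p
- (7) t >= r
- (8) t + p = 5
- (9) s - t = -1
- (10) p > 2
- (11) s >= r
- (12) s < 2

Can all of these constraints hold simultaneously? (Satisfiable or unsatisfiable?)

From constraint 10: p ≥ 3. From constraints 1 and 2: p ≤ q and q ≤ 2, so p ≤ 2. But 2 < 3, so no value of p works.

Unsatisfiable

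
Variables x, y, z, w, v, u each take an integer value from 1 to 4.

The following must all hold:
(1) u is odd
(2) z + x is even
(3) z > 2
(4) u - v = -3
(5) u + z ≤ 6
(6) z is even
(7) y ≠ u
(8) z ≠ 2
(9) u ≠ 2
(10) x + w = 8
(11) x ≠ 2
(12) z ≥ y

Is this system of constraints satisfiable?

Setting (x, y, z, w, v, u) = (4, 4, 4, 4, 4, 1) satisfies everything: constraint 4: u - v = -3; constraint 5: u + z = 5, and the others follow.

Satisfiable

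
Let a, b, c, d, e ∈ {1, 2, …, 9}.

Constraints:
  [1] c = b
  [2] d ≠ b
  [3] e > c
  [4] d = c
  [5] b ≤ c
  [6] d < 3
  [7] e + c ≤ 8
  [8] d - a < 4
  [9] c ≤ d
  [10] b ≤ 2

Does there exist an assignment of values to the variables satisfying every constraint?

Unsatisfiable

From constraints 1 and 4, d = c = b, so d = b. But constraint 2 says d ≠ b. Contradiction.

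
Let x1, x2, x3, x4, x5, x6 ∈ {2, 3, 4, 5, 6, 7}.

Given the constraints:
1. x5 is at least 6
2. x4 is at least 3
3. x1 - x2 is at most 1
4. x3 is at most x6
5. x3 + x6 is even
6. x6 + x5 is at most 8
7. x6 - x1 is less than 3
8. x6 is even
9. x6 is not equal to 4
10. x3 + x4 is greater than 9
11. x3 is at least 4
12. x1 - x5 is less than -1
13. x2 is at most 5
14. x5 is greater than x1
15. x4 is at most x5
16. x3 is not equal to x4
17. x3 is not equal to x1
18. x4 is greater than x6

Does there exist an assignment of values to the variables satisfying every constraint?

From constraints 4 and 11: x6 ≥ x3 ≥ 4. From constraint 1: x5 ≥ 6. Hence x6 + x5 ≥ 10. But constraint 6 requires x6 + x5 ≤ 8, and 8 < 10. Contradiction.

Unsatisfiable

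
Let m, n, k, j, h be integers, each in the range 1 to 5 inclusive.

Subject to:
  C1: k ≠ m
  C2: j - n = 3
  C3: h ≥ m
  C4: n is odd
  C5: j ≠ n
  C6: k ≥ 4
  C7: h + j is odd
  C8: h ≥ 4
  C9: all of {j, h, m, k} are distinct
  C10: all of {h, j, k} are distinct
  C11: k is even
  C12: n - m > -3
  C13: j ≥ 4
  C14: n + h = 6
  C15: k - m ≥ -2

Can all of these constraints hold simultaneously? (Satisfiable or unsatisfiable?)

Constraints 6, 8, and 13 confine each of h, j, k to the 2 values {4, 5} (the domain already gives each ≤ 5).
Constraint 10 requires all 3 of them to be distinct, but only 2 values are available — impossible by the pigeonhole principle.

Unsatisfiable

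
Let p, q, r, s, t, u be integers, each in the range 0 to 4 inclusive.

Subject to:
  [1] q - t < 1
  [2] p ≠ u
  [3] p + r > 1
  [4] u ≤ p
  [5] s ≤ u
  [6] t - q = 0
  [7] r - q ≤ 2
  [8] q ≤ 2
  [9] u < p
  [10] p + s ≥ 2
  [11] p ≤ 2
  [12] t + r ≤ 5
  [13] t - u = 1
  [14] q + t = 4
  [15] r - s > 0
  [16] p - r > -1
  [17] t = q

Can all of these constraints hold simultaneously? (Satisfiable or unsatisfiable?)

One satisfying assignment is p = 2, q = 2, r = 2, s = 1, t = 2, u = 1.
For the less obvious constraints — constraint 1: q - t = 0; constraint 3: p + r = 4 — and the others hold by inspection.

Satisfiable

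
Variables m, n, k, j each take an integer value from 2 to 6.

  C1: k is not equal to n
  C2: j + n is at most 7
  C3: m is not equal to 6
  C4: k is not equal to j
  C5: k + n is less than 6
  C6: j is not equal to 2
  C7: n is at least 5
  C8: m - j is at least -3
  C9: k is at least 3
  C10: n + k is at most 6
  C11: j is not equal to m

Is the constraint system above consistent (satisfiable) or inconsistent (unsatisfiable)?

Unsatisfiable

From constraint 7: n ≥ 5. From constraint 9: k ≥ 3. Hence n + k ≥ 8. But constraint 10 requires n + k ≤ 6, and 6 < 8. Contradiction.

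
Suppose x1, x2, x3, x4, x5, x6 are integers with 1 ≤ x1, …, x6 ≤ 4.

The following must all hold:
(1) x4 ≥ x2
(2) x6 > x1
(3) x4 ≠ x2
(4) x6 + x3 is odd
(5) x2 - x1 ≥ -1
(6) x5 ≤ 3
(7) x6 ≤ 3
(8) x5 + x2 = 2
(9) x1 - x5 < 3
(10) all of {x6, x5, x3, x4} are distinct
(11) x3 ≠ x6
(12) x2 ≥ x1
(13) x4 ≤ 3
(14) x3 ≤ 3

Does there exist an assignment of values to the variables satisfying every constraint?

Unsatisfiable

Constraints 6, 7, 13, and 14 confine each of x6, x5, x3, x4 to the 3 values {1, …, 3} (the domain already gives each ≥ 1).
Constraint 10 requires all 4 of them to be distinct, but only 3 values are available — impossible by the pigeonhole principle.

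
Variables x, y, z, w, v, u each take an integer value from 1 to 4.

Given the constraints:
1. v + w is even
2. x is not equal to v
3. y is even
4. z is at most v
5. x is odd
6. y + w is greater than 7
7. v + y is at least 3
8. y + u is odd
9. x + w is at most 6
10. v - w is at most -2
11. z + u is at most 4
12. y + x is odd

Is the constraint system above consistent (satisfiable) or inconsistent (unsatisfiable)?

Satisfiable

The assignment x = 1, y = 4, z = 1, w = 4, v = 2, u = 3 works:
  constraint 6 holds since y + w = 8.
  constraint 7 holds since v + y = 6.
The rest check out directly.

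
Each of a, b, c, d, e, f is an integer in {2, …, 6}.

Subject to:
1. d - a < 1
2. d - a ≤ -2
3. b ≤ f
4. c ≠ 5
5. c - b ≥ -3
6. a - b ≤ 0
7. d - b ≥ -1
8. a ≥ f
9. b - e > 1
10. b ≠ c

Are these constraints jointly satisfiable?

Unsatisfiable

Constraints 2, 6, and 7 give a − d ≥ 2, d − b ≥ -1, b − a ≥ 0.
Adding all 3 inequalities: the left sides telescope to 0, and the right sides sum to 2 + (-1) + 0 = 1. So 0 ≥ 1, which is false.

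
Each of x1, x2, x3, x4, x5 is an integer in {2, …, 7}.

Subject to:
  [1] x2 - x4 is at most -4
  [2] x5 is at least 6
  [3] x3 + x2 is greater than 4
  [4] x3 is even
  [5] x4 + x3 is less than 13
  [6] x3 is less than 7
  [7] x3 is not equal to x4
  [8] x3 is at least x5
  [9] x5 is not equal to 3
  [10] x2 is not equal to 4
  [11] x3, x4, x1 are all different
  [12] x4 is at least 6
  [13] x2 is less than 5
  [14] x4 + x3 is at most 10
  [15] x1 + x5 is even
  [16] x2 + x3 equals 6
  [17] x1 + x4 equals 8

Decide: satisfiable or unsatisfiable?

Unsatisfiable

From constraint 12: x4 ≥ 6. From constraints 2 and 8: x3 ≥ x5 ≥ 6. Hence x4 + x3 ≥ 12. But constraint 14 requires x4 + x3 ≤ 10, and 10 < 12. Contradiction.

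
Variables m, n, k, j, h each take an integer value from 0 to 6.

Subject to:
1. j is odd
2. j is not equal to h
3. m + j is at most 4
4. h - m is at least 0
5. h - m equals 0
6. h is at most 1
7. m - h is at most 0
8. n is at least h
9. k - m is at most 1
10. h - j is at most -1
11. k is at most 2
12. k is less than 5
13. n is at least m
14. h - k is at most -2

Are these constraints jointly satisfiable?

Constraints 4, 9, and 14 give h − m ≥ 0, m − k ≥ -1, k − h ≥ 2.
Adding all 3 inequalities: the left sides telescope to 0, and the right sides sum to 0 + (-1) + 2 = 1. So 0 ≥ 1, which is false.

Unsatisfiable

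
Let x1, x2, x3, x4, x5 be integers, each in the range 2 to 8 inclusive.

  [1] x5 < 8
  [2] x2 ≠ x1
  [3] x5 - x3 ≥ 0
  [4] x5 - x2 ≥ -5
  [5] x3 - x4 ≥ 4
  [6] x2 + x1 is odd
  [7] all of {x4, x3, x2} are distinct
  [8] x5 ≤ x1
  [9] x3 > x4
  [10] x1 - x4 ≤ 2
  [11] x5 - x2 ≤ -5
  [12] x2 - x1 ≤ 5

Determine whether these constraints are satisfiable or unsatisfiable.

Constraints 3, 5, 10, 11, and 12 give x3 − x4 ≥ 4, x4 − x1 ≥ -2, x1 − x2 ≥ -5, x2 − x5 ≥ 5, x5 − x3 ≥ 0.
Adding all 5 inequalities: the left sides telescope to 0, and the right sides sum to 4 + (-2) + (-5) + 5 + 0 = 2. So 0 ≥ 2, which is false.

Unsatisfiable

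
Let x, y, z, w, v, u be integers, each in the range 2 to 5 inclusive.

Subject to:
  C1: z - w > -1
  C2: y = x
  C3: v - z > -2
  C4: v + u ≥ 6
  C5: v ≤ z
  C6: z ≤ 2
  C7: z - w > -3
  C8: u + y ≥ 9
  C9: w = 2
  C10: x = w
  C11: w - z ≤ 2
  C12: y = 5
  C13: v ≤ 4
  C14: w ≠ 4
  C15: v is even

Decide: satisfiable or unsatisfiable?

Unsatisfiable

Constraint 12 fixes y = 5 and constraint 9 fixes w = 2. Constraints 2 and 10 give y = x = w, so y = w. But 5 ≠ 2 — contradiction.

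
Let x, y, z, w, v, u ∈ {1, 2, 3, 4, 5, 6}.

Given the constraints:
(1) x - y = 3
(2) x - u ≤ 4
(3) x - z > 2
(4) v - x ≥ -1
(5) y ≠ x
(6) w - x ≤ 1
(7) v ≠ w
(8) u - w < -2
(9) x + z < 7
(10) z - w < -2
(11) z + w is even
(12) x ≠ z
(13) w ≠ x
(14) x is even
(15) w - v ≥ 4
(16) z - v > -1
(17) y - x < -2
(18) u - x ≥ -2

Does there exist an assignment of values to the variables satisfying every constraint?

Constraints 4, 6, and 15 give v − x ≥ -1, x − w ≥ -1, w − v ≥ 4.
Adding all 3 inequalities: the left sides telescope to 0, and the right sides sum to (-1) + (-1) + 4 = 2. So 0 ≥ 2, which is false.

Unsatisfiable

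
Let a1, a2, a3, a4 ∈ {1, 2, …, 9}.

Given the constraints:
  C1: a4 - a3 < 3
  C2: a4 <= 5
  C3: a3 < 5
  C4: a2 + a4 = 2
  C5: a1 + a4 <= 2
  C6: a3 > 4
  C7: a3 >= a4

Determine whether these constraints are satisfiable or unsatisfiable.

From constraint 6: a3 ≥ 5. From constraint 3: a3 ≤ 4. But 4 < 5, so no value of a3 works.

Unsatisfiable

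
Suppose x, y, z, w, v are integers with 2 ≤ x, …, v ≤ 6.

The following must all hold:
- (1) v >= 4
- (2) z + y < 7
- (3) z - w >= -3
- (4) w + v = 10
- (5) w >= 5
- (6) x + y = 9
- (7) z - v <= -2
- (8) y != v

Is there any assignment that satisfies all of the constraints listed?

Take x = 6, y = 3, z = 3, w = 5, v = 5. Then constraint 2: z + y = 6; constraint 3: z - w = -2; constraint 4: w + v = 10, and every other listed constraint is also met.

Satisfiable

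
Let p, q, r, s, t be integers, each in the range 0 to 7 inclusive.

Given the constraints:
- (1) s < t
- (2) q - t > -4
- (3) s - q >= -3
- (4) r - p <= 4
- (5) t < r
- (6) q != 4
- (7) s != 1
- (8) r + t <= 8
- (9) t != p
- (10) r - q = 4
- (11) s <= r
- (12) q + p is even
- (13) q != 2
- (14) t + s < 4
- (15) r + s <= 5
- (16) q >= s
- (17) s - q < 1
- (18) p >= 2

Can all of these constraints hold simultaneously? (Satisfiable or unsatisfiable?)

One satisfying assignment is p = 2, q = 0, r = 4, s = 0, t = 1.
For the less obvious constraints — constraint 2: q - t = -1; constraint 3: s - q = 0; constraint 4: r - p = 2 — and the others hold by inspection.

Satisfiable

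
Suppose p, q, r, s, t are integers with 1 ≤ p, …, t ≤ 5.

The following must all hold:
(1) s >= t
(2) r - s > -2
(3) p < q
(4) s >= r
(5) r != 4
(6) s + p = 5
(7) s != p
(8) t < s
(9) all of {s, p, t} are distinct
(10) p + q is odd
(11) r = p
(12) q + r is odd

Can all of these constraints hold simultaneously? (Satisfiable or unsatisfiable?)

Take p = 2, q = 5, r = 2, s = 3, t = 1. Then constraint 2: r - s = -1; constraint 6: s + p = 5; constraint 9: values 3, 2, 1 are distinct, and every other listed constraint is also met.

Satisfiable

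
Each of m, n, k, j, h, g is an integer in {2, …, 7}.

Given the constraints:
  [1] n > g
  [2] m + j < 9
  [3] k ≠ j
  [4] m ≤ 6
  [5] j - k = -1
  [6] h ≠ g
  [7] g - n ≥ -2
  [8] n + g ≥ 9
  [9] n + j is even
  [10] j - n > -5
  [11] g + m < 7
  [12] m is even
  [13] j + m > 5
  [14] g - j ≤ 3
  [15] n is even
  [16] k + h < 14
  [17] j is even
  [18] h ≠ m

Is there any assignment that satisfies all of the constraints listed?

Satisfiable

Setting (m, n, k, j, h, g) = (2, 6, 5, 4, 6, 4) satisfies everything: constraint 2: m + j = 6; constraint 5: j - k = -1; constraint 7: g - n = -2, and the others follow.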